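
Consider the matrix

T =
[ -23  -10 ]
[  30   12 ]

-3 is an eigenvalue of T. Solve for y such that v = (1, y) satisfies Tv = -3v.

We need (T + 3I)v = 0.
T + 3I = [[-20, -10], [30, 15]].
Row 1: (-20)·1 + (-10)·y = 0
Row 2: (30)·1 + (15)·y = 0
Solving gives y = -2.
Check: T·(1, -2) = (-3, 6) = -3·(1, -2).

-2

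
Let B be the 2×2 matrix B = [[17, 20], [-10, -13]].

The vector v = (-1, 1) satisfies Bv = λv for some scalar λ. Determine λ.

-3

Compute Bv: B·(-1, 1) = (3, -3).
Since Bv = λv, compare component 1: 3 = λ·-1, so λ = -3.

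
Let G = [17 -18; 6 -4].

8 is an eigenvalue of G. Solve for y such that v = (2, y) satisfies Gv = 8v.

1

We need (G - 8I)v = 0.
G - 8I = [[9, -18], [6, -12]].
Row 1: (9)·2 + (-18)·y = 0
Row 2: (6)·2 + (-12)·y = 0
Solving gives y = 1.
Check: G·(2, 1) = (16, 8) = 8·(2, 1).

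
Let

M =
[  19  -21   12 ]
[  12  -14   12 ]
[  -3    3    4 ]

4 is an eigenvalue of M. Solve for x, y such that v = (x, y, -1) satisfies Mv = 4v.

-2, -2

We need (M - 4I)v = 0.
M - 4I = [[15, -21, 12], [12, -18, 12], [-3, 3, 0]].
Row 1: (15)·x + (-21)·y + (12)·-1 = 0
Row 2: (12)·x + (-18)·y + (12)·-1 = 0
Row 3: (-3)·x + (3)·y + (0)·-1 = 0
Solving gives x = -2, y = -2.
Check: M·(-2, -2, -1) = (-8, -8, -4) = 4·(-2, -2, -1).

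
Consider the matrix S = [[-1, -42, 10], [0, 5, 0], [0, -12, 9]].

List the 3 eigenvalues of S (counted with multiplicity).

-1, 5, 9

The characteristic polynomial is p(s) = det(sI - S).
Expanding along the first row, p(s) = s^3 - 13s^2 + 31s + 45.
Try s = 9: p(9) = 0, so 9 is a root.
Factor out (s - 9): p(s) = (s - 9)·(s^2 - 4s - 5).
The quadratic factors as (s + 1)·(s - 5).
Eigenvalues: -1, 5, 9.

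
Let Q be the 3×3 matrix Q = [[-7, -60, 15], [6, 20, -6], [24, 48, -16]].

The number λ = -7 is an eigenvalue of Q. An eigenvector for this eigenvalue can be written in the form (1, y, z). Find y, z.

-2, -8

We need (Q + 7I)v = 0.
Q + 7I = [[0, -60, 15], [6, 27, -6], [24, 48, -9]].
Row 1: (0)·1 + (-60)·y + (15)·z = 0
Row 2: (6)·1 + (27)·y + (-6)·z = 0
Row 3: (24)·1 + (48)·y + (-9)·z = 0
Solving gives y = -2, z = -8.
Check: Q·(1, -2, -8) = (-7, 14, 56) = -7·(1, -2, -8).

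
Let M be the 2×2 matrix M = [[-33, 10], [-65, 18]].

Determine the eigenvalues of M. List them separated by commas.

det(M - lambda·I) = (-33 - lambda)(18 - lambda) - (10)·(-65) = lambda^2 + 15·lambda + 56.
This factors as (lambda + 8)·(lambda + 7) = 0.
Eigenvalues: -8, -7.

-8, -7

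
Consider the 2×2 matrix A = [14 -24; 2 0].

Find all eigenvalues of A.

det(A - lambda·I) = (14 - lambda)(0 - lambda) - (-24)·(2) = lambda^2 - 14·lambda + 48.
This factors as (lambda - 6)·(lambda - 8) = 0.
Eigenvalues: 6, 8.

6, 8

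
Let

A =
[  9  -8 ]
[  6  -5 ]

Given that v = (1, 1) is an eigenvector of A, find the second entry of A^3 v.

1

First find the eigenvalue: Av = (1, 1) = 1·(1, 1), so λ = 1.
Then A^3 v = λ^3·v = 1^3·(1, 1) = 1·(1, 1) = (1, 1).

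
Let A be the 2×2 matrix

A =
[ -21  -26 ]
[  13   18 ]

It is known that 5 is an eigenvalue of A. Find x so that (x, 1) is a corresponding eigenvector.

We need (A - 5I)v = 0.
A - 5I = [[-26, -26], [13, 13]].
Row 1: (-26)·x + (-26)·1 = 0
Row 2: (13)·x + (13)·1 = 0
Solving gives x = -1.
Check: A·(-1, 1) = (-5, 5) = 5·(-1, 1).

-1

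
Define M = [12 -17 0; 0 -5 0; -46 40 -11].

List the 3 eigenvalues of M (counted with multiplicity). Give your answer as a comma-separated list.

Compute the characteristic polynomial p(lambda) = det(lambda·I - M).
Cofactor expansion gives p(lambda) = lambda^3 + 4·lambda^2 - 137·lambda - 660.
Since p(-5) = 0, lambda = -5 is a root.
Dividing by (lambda + 5) leaves lambda^2 - lambda - 132.
The quadratic factors as (lambda + 11)·(lambda - 12).
Eigenvalues: -11, -5, 12.

-11, -5, 12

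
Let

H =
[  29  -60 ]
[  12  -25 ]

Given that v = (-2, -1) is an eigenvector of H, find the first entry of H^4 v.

First find the eigenvalue: Hv = (2, 1) = -1·(-2, -1), so λ = -1.
Then H^4 v = λ^4·v = (-1)^4·(-2, -1) = 1·(-2, -1) = (-2, -1).

-2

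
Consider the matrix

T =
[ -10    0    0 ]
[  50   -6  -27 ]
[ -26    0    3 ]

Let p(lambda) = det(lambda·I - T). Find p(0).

p(0) = det(0·I − T) = det(−T) = (−1)^3·det(T).
det(T) = 180, so p(0) = -180.

-180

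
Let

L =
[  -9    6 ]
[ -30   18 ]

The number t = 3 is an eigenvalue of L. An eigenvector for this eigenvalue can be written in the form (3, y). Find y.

We need (L - 3I)v = 0.
L - 3I = [[-12, 6], [-30, 15]].
Row 1: (-12)·3 + (6)·y = 0
Row 2: (-30)·3 + (15)·y = 0
Solving gives y = 6.
Check: L·(3, 6) = (9, 18) = 3·(3, 6).

6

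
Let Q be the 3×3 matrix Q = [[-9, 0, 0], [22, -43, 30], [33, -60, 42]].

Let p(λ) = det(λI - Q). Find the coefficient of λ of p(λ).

p(λ) = λ^3 + 10λ^2 + 3λ - 54.
The coefficient of λ is 3.

3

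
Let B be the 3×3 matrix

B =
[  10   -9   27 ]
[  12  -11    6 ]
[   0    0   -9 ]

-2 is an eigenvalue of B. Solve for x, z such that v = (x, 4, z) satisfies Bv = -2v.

We need (B + 2I)v = 0.
B + 2I = [[12, -9, 27], [12, -9, 6], [0, 0, -7]].
Row 1: (12)·x + (-9)·4 + (27)·z = 0
Row 2: (12)·x + (-9)·4 + (6)·z = 0
Row 3: (0)·x + (0)·4 + (-7)·z = 0
Solving gives x = 3, z = 0.
Check: B·(3, 4, 0) = (-6, -8, 0) = -2·(3, 4, 0).

3, 0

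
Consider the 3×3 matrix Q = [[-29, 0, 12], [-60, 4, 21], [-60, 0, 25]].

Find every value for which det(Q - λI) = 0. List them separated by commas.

-5, 1, 4

Set up det(λI - Q) = 0.
Expanding along the first row, p(λ) = λ^3 - 21λ + 20.
Rational-root test: λ = 4 gives p(4) = 0.
Factor out (λ - 4): p(λ) = (λ - 4)·(λ^2 + 4λ - 5).
The quadratic factors as (λ + 5)·(λ - 1).
Eigenvalues: -5, 1, 4.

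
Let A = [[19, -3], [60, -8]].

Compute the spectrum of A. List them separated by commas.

det(A - λI) = (19 - λ)(-8 - λ) - (-3)·(60) = λ^2 - 11λ + 28.
This factors as (λ - 4)·(λ - 7) = 0.
Eigenvalues: 4, 7.

4, 7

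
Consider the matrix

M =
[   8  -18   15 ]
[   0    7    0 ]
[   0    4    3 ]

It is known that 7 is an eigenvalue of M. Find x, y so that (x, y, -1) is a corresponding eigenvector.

We need (M - 7I)v = 0.
M - 7I = [[1, -18, 15], [0, 0, 0], [0, 4, -4]].
Row 1: (1)·x + (-18)·y + (15)·-1 = 0
Row 2: (0)·x + (0)·y + (0)·-1 = 0
Row 3: (0)·x + (4)·y + (-4)·-1 = 0
Solving gives x = -3, y = -1.
Check: M·(-3, -1, -1) = (-21, -7, -7) = 7·(-3, -1, -1).

-3, -1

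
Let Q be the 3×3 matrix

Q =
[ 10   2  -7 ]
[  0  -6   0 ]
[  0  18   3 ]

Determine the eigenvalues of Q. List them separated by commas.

The characteristic polynomial is p(t) = det(tI - Q).
Cofactor expansion gives p(t) = t^3 - 7t^2 - 48t + 180.
Try t = 3: p(3) = 0, so 3 is a root.
Factor out (t - 3): p(t) = (t - 3)·(t^2 - 4t - 60).
The quadratic factors as (t + 6)·(t - 10).
Eigenvalues: -6, 3, 10.

-6, 3, 10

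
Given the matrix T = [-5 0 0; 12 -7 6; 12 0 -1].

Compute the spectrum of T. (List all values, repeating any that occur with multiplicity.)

Compute the characteristic polynomial p(t) = det(tI - T).
Expanding the 3×3 determinant: p(t) = t^3 + 13t^2 + 47t + 35.
Rational-root test: t = -5 gives p(-5) = 0.
Dividing by (t + 5) leaves t^2 + 8t + 7.
The quadratic factors as (t + 7)·(t + 1).
Eigenvalues: -7, -5, -1.

-7, -5, -1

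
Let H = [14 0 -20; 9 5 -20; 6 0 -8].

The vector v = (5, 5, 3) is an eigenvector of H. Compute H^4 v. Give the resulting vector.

(80, 80, 48)

First find the eigenvalue: Hv = (10, 10, 6) = 2·(5, 5, 3), so λ = 2.
Then H^4 v = λ^4·v = 2^4·(5, 5, 3) = 16·(5, 5, 3) = (80, 80, 48).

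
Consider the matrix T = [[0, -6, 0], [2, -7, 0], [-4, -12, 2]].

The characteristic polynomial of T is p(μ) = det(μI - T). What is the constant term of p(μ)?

p(μ) = μ^3 + 5μ^2 - 2μ - 24.
The constant term is -24.

-24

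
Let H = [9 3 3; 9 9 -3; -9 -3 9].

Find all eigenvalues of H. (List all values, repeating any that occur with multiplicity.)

Set up det(sI - H) = 0.
Expanding along the first row, p(s) = s^3 - 27s^2 + 234s - 648.
Try s = 6: p(6) = 0, so 6 is a root.
Dividing by (s - 6) leaves s^2 - 21s + 108.
The quadratic factors as (s - 9)·(s - 12).
Eigenvalues: 6, 9, 12.

6, 9, 12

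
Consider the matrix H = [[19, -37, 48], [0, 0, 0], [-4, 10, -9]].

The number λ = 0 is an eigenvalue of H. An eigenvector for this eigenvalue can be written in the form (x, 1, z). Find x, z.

We need (H)v = 0.
H = [[19, -37, 48], [0, 0, 0], [-4, 10, -9]].
Row 1: (19)·x + (-37)·1 + (48)·z = 0
Row 2: (0)·x + (0)·1 + (0)·z = 0
Row 3: (-4)·x + (10)·1 + (-9)·z = 0
Solving gives x = 7, z = -2.
Check: H·(7, 1, -2) = (0, 0, 0) = 0·(7, 1, -2).

7, -2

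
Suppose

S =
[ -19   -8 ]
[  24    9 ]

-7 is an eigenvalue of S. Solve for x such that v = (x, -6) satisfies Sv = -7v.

4

We need (S + 7I)v = 0.
S + 7I = [[-12, -8], [24, 16]].
Row 1: (-12)·x + (-8)·-6 = 0
Row 2: (24)·x + (16)·-6 = 0
Solving gives x = 4.
Check: S·(4, -6) = (-28, 42) = -7·(4, -6).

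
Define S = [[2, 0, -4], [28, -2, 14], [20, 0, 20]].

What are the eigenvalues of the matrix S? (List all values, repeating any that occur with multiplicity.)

-2, 10, 12

The characteristic polynomial is p(λ) = det(λI - S).
Expanding along the first row, p(λ) = λ^3 - 20λ^2 + 76λ + 240.
Try λ = 12: p(12) = 0, so 12 is a root.
Factor out (λ - 12): p(λ) = (λ - 12)·(λ^2 - 8λ - 20).
The quadratic factors as (λ + 2)·(λ - 10).
Eigenvalues: -2, 10, 12.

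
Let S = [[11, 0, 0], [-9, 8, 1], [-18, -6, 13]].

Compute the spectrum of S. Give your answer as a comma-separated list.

Set up det(λI - S) = 0.
Cofactor expansion gives p(λ) = λ^3 - 32λ^2 + 341λ - 1210.
Rational-root test: λ = 11 gives p(11) = 0.
Factor out (λ - 11): p(λ) = (λ - 11)·(λ^2 - 21λ + 110).
The quadratic factors as (λ - 10)·(λ - 11).
Eigenvalues: 10, 11, 11.

10, 11, 11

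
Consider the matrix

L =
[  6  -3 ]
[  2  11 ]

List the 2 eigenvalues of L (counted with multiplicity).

8, 9

det(L - μI) = (6 - μ)(11 - μ) - (-3)·(2) = μ^2 - 17μ + 72.
This factors as (μ - 8)·(μ - 9) = 0.
Eigenvalues: 8, 9.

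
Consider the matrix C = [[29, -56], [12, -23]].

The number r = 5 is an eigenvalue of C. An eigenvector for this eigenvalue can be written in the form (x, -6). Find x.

-14

We need (C - 5I)v = 0.
C - 5I = [[24, -56], [12, -28]].
Row 1: (24)·x + (-56)·-6 = 0
Row 2: (12)·x + (-28)·-6 = 0
Solving gives x = -14.
Check: C·(-14, -6) = (-70, -30) = 5·(-14, -6).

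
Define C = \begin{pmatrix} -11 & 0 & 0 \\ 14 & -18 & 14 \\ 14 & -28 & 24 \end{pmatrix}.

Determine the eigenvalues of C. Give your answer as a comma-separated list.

-11, -4, 10

Set up det(μI - C) = 0.
Expanding along the first row, p(μ) = μ^3 + 5μ^2 - 106μ - 440.
Since p(-11) = 0, μ = -11 is a root.
Factor out (μ + 11): p(μ) = (μ + 11)·(μ^2 - 6μ - 40).
The quadratic factors as (μ + 4)·(μ - 10).
Eigenvalues: -11, -4, 10.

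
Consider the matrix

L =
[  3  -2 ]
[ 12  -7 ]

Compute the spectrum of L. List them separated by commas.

-3, -1

det(L - sI) = (3 - s)(-7 - s) - (-2)·(12) = s^2 + 4s + 3.
This factors as (s + 3)·(s + 1) = 0.
Eigenvalues: -3, -1.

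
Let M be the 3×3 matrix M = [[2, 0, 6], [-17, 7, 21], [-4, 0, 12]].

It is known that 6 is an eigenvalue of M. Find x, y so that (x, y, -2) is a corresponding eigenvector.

We need (M - 6I)v = 0.
M - 6I = [[-4, 0, 6], [-17, 1, 21], [-4, 0, 6]].
Row 1: (-4)·x + (0)·y + (6)·-2 = 0
Row 2: (-17)·x + (1)·y + (21)·-2 = 0
Row 3: (-4)·x + (0)·y + (6)·-2 = 0
Solving gives x = -3, y = -9.
Check: M·(-3, -9, -2) = (-18, -54, -12) = 6·(-3, -9, -2).

-3, -9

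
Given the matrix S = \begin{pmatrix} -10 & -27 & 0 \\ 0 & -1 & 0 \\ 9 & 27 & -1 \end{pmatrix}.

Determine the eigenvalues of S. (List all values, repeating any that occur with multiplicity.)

Set up det(tI - S) = 0.
Cofactor expansion gives p(t) = t^3 + 12t^2 + 21t + 10.
Rational-root test: t = -10 gives p(-10) = 0.
Factor out (t + 10): p(t) = (t + 10)·(t^2 + 2t + 1).
The quadratic factor is (t + 1)^2.
Eigenvalues: -10, -1, -1.

-10, -1, -1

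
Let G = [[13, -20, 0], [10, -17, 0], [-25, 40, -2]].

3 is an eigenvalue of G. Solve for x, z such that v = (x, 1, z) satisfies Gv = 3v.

We need (G - 3I)v = 0.
G - 3I = [[10, -20, 0], [10, -20, 0], [-25, 40, -5]].
Row 1: (10)·x + (-20)·1 + (0)·z = 0
Row 2: (10)·x + (-20)·1 + (0)·z = 0
Row 3: (-25)·x + (40)·1 + (-5)·z = 0
Solving gives x = 2, z = -2.
Check: G·(2, 1, -2) = (6, 3, -6) = 3·(2, 1, -2).

2, -2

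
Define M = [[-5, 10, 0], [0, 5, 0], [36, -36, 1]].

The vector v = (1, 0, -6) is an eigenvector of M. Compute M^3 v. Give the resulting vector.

First find the eigenvalue: Mv = (-5, 0, 30) = -5·(1, 0, -6), so λ = -5.
Then M^3 v = λ^3·v = (-5)^3·(1, 0, -6) = -125·(1, 0, -6) = (-125, 0, 750).

(-125, 0, 750)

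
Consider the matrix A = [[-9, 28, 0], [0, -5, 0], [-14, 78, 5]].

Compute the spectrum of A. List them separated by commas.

-9, -5, 5

Set up det(λI - A) = 0.
Expanding the 3×3 determinant: p(λ) = λ^3 + 9λ^2 - 25λ - 225.
Try λ = -5: p(-5) = 0, so -5 is a root.
Factor out (λ + 5): p(λ) = (λ + 5)·(λ^2 + 4λ - 45).
The quadratic factors as (λ + 9)·(λ - 5).
Eigenvalues: -9, -5, 5.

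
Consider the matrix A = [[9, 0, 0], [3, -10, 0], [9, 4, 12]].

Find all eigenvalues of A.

-10, 9, 12

A is lower triangular, so its eigenvalues are the diagonal entries.
Diagonal: 9, -10, 12.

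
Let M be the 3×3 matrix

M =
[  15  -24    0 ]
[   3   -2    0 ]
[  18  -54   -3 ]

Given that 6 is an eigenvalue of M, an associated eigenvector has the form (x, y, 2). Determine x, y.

-8, -3

We need (M - 6I)v = 0.
M - 6I = [[9, -24, 0], [3, -8, 0], [18, -54, -9]].
Row 1: (9)·x + (-24)·y + (0)·2 = 0
Row 2: (3)·x + (-8)·y + (0)·2 = 0
Row 3: (18)·x + (-54)·y + (-9)·2 = 0
Solving gives x = -8, y = -3.
Check: M·(-8, -3, 2) = (-48, -18, 12) = 6·(-8, -3, 2).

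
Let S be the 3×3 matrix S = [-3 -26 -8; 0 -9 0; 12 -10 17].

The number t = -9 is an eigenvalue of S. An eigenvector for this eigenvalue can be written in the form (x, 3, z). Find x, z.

We need (S + 9I)v = 0.
S + 9I = [[6, -26, -8], [0, 0, 0], [12, -10, 26]].
Row 1: (6)·x + (-26)·3 + (-8)·z = 0
Row 2: (0)·x + (0)·3 + (0)·z = 0
Row 3: (12)·x + (-10)·3 + (26)·z = 0
Solving gives x = 9, z = -3.
Check: S·(9, 3, -3) = (-81, -27, 27) = -9·(9, 3, -3).

9, -3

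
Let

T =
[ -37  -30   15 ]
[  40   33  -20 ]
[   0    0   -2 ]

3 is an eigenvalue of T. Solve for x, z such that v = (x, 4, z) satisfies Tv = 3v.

We need (T - 3I)v = 0.
T - 3I = [[-40, -30, 15], [40, 30, -20], [0, 0, -5]].
Row 1: (-40)·x + (-30)·4 + (15)·z = 0
Row 2: (40)·x + (30)·4 + (-20)·z = 0
Row 3: (0)·x + (0)·4 + (-5)·z = 0
Solving gives x = -3, z = 0.
Check: T·(-3, 4, 0) = (-9, 12, 0) = 3·(-3, 4, 0).

-3, 0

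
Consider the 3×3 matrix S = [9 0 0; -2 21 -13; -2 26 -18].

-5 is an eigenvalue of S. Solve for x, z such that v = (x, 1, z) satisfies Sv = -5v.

We need (S + 5I)v = 0.
S + 5I = [[14, 0, 0], [-2, 26, -13], [-2, 26, -13]].
Row 1: (14)·x + (0)·1 + (0)·z = 0
Row 2: (-2)·x + (26)·1 + (-13)·z = 0
Row 3: (-2)·x + (26)·1 + (-13)·z = 0
Solving gives x = 0, z = 2.
Check: S·(0, 1, 2) = (0, -5, -10) = -5·(0, 1, 2).

0, 2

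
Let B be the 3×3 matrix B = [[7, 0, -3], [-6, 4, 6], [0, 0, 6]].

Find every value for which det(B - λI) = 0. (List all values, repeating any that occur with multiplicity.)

4, 6, 7

The characteristic polynomial is p(λ) = det(λI - B).
Expanding along the first row, p(λ) = λ^3 - 17λ^2 + 94λ - 168.
Rational-root test: λ = 7 gives p(7) = 0.
Factor out (λ - 7): p(λ) = (λ - 7)·(λ^2 - 10λ + 24).
The quadratic factors as (λ - 4)·(λ - 6).
Eigenvalues: 4, 6, 7.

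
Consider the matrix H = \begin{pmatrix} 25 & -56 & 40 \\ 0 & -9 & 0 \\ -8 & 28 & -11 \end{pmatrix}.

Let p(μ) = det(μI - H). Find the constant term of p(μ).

405

p(μ) = μ^3 - 5μ^2 - 81μ + 405.
The constant term is 405.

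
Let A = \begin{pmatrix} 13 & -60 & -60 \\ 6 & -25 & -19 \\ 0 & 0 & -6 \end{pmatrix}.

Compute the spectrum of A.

-7, -6, -5

Compute the characteristic polynomial p(lambda) = det(lambda·I - A).
Expanding the 3×3 determinant: p(lambda) = lambda^3 + 18·lambda^2 + 107·lambda + 210.
Try lambda = -5: p(-5) = 0, so -5 is a root.
Factor out (lambda + 5): p(lambda) = (lambda + 5)·(lambda^2 + 13·lambda + 42).
The quadratic factors as (lambda + 7)·(lambda + 6).
Eigenvalues: -7, -6, -5.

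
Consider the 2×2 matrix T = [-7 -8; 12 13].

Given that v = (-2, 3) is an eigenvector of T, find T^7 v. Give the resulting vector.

First find the eigenvalue: Tv = (-10, 15) = 5·(-2, 3), so λ = 5.
Then T^7 v = λ^7·v = 5^7·(-2, 3) = 78125·(-2, 3) = (-156250, 234375).

(-156250, 234375)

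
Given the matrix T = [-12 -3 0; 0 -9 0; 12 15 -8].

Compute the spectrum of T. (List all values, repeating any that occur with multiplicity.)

Compute the characteristic polynomial p(λ) = det(λI - T).
Expanding along the first row, p(λ) = λ^3 + 29λ^2 + 276λ + 864.
Rational-root test: λ = -8 gives p(-8) = 0.
Dividing by (λ + 8) leaves λ^2 + 21λ + 108.
The quadratic factors as (λ + 12)·(λ + 9).
Eigenvalues: -12, -9, -8.

-12, -9, -8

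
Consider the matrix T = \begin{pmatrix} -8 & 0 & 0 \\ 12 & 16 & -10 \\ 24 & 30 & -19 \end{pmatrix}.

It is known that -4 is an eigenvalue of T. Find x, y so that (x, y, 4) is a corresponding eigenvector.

0, 2

We need (T + 4I)v = 0.
T + 4I = [[-4, 0, 0], [12, 20, -10], [24, 30, -15]].
Row 1: (-4)·x + (0)·y + (0)·4 = 0
Row 2: (12)·x + (20)·y + (-10)·4 = 0
Row 3: (24)·x + (30)·y + (-15)·4 = 0
Solving gives x = 0, y = 2.
Check: T·(0, 2, 4) = (0, -8, -16) = -4·(0, 2, 4).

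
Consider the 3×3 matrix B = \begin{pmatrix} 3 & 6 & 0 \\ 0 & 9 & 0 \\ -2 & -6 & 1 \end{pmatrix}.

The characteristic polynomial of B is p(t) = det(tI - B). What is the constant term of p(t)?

p(t) = t^3 - 13t^2 + 39t - 27.
The constant term is -27.

-27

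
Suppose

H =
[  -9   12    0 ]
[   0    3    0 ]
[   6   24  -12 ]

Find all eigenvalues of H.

-12, -9, 3

Compute the characteristic polynomial p(λ) = det(λI - H).
Cofactor expansion gives p(λ) = λ^3 + 18λ^2 + 45λ - 324.
Try λ = 3: p(3) = 0, so 3 is a root.
Factor out (λ - 3): p(λ) = (λ - 3)·(λ^2 + 21λ + 108).
The quadratic factors as (λ + 12)·(λ + 9).
Eigenvalues: -12, -9, 3.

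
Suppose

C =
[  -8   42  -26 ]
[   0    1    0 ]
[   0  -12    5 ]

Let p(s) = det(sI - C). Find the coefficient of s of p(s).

p(s) = s^3 + 2s^2 - 43s + 40.
The coefficient of s is -43.

-43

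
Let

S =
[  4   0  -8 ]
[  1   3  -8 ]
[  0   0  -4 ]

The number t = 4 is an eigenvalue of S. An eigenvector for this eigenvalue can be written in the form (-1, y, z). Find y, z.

-1, 0

We need (S - 4I)v = 0.
S - 4I = [[0, 0, -8], [1, -1, -8], [0, 0, -8]].
Row 1: (0)·-1 + (0)·y + (-8)·z = 0
Row 2: (1)·-1 + (-1)·y + (-8)·z = 0
Row 3: (0)·-1 + (0)·y + (-8)·z = 0
Solving gives y = -1, z = 0.
Check: S·(-1, -1, 0) = (-4, -4, 0) = 4·(-1, -1, 0).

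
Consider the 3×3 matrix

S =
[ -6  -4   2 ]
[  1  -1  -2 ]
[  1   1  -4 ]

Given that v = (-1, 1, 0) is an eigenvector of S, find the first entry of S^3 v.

First find the eigenvalue: Sv = (2, -2, 0) = -2·(-1, 1, 0), so λ = -2.
Then S^3 v = λ^3·v = (-2)^3·(-1, 1, 0) = -8·(-1, 1, 0) = (8, -8, 0).

8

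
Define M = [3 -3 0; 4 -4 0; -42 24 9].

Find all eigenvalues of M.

Compute the characteristic polynomial p(s) = det(sI - M).
Cofactor expansion gives p(s) = s^3 - 8s^2 - 9s.
Since p(-1) = 0, s = -1 is a root.
Factor out (s + 1): p(s) = (s + 1)·(s^2 - 9s).
The quadratic factors as s·(s - 9).
Eigenvalues: -1, 0, 9.

-1, 0, 9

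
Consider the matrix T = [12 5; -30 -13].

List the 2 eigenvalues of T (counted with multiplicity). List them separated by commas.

-3, 2

det(T - lambda·I) = (12 - lambda)(-13 - lambda) - (5)·(-30) = lambda^2 + lambda - 6.
This factors as (lambda + 3)·(lambda - 2) = 0.
Eigenvalues: -3, 2.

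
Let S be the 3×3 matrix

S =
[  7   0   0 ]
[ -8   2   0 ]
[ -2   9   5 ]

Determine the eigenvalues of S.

S is lower triangular, so its eigenvalues are the diagonal entries.
Diagonal: 7, 2, 5.

2, 5, 7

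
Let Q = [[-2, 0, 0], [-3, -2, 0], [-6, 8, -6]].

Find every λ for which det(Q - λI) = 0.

Q is lower triangular, so its eigenvalues are the diagonal entries.
Diagonal: -2, -2, -6.

-6, -2, -2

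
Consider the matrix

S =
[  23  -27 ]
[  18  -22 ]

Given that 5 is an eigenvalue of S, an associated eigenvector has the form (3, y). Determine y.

2

We need (S - 5I)v = 0.
S - 5I = [[18, -27], [18, -27]].
Row 1: (18)·3 + (-27)·y = 0
Row 2: (18)·3 + (-27)·y = 0
Solving gives y = 2.
Check: S·(3, 2) = (15, 10) = 5·(3, 2).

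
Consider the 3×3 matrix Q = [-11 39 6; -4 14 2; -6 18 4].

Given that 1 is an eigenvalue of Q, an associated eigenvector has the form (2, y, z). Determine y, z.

We need (Q - 1I)v = 0.
Q - 1I = [[-12, 39, 6], [-4, 13, 2], [-6, 18, 3]].
Row 1: (-12)·2 + (39)·y + (6)·z = 0
Row 2: (-4)·2 + (13)·y + (2)·z = 0
Row 3: (-6)·2 + (18)·y + (3)·z = 0
Solving gives y = 0, z = 4.
Check: Q·(2, 0, 4) = (2, 0, 4) = 1·(2, 0, 4).

0, 4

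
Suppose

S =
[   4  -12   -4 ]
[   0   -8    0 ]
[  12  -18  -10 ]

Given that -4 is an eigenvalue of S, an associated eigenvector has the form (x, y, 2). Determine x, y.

We need (S + 4I)v = 0.
S + 4I = [[8, -12, -4], [0, -4, 0], [12, -18, -6]].
Row 1: (8)·x + (-12)·y + (-4)·2 = 0
Row 2: (0)·x + (-4)·y + (0)·2 = 0
Row 3: (12)·x + (-18)·y + (-6)·2 = 0
Solving gives x = 1, y = 0.
Check: S·(1, 0, 2) = (-4, 0, -8) = -4·(1, 0, 2).

1, 0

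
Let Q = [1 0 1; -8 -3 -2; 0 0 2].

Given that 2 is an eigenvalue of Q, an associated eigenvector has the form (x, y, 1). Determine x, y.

1, -2

We need (Q - 2I)v = 0.
Q - 2I = [[-1, 0, 1], [-8, -5, -2], [0, 0, 0]].
Row 1: (-1)·x + (0)·y + (1)·1 = 0
Row 2: (-8)·x + (-5)·y + (-2)·1 = 0
Row 3: (0)·x + (0)·y + (0)·1 = 0
Solving gives x = 1, y = -2.
Check: Q·(1, -2, 1) = (2, -4, 2) = 2·(1, -2, 1).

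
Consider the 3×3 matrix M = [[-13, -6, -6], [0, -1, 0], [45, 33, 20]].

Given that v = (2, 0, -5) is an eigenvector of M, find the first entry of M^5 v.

First find the eigenvalue: Mv = (4, 0, -10) = 2·(2, 0, -5), so λ = 2.
Then M^5 v = λ^5·v = 2^5·(2, 0, -5) = 32·(2, 0, -5) = (64, 0, -160).

64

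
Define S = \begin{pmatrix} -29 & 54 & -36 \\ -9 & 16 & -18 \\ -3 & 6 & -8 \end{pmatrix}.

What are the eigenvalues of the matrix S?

-11, -8, -2

The characteristic polynomial is p(lambda) = det(lambda·I - S).
Expanding along the first row, p(lambda) = lambda^3 + 21·lambda^2 + 126·lambda + 176.
Rational-root test: lambda = -2 gives p(-2) = 0.
Dividing by (lambda + 2) leaves lambda^2 + 19·lambda + 88.
The quadratic factors as (lambda + 11)·(lambda + 8).
Eigenvalues: -11, -8, -2.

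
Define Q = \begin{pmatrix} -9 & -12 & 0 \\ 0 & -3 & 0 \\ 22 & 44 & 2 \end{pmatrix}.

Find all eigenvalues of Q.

-9, -3, 2

The characteristic polynomial is p(lambda) = det(lambda·I - Q).
Cofactor expansion gives p(lambda) = lambda^3 + 10·lambda^2 + 3·lambda - 54.
Rational-root test: lambda = -3 gives p(-3) = 0.
Factor out (lambda + 3): p(lambda) = (lambda + 3)·(lambda^2 + 7·lambda - 18).
The quadratic factors as (lambda + 9)·(lambda - 2).
Eigenvalues: -9, -3, 2.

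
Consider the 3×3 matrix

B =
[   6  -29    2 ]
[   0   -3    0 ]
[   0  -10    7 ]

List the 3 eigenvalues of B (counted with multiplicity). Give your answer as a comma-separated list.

The characteristic polynomial is p(λ) = det(λI - B).
Expanding the 3×3 determinant: p(λ) = λ^3 - 10λ^2 + 3λ + 126.
Try λ = -3: p(-3) = 0, so -3 is a root.
Factor out (λ + 3): p(λ) = (λ + 3)·(λ^2 - 13λ + 42).
The quadratic factors as (λ - 6)·(λ - 7).
Eigenvalues: -3, 6, 7.

-3, 6, 7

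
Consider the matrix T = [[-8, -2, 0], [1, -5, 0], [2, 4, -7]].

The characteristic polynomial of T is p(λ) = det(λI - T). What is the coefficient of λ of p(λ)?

p(λ) = λ^3 + 20λ^2 + 133λ + 294.
The coefficient of λ is 133.

133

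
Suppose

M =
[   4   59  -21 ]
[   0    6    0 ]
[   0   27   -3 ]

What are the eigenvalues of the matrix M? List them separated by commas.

Compute the characteristic polynomial p(λ) = det(λI - M).
Expanding along the first row, p(λ) = λ^3 - 7λ^2 - 6λ + 72.
Since p(4) = 0, λ = 4 is a root.
Factor out (λ - 4): p(λ) = (λ - 4)·(λ^2 - 3λ - 18).
The quadratic factors as (λ + 3)·(λ - 6).
Eigenvalues: -3, 4, 6.

-3, 4, 6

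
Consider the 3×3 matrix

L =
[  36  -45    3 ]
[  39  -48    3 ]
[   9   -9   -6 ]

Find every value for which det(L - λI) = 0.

Set up det(μI - L) = 0.
Expanding along the first row, p(μ) = μ^3 + 18μ^2 + 99μ + 162.
Try μ = -3: p(-3) = 0, so -3 is a root.
Factor out (μ + 3): p(μ) = (μ + 3)·(μ^2 + 15μ + 54).
The quadratic factors as (μ + 9)·(μ + 6).
Eigenvalues: -9, -6, -3.

-9, -6, -3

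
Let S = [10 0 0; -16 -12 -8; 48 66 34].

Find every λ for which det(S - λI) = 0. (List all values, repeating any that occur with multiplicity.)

10, 10, 12

Compute the characteristic polynomial p(λ) = det(λI - S).
Expanding along the first row, p(λ) = λ^3 - 32λ^2 + 340λ - 1200.
Since p(10) = 0, λ = 10 is a root.
Dividing by (λ - 10) leaves λ^2 - 22λ + 120.
The quadratic factors as (λ - 10)·(λ - 12).
Eigenvalues: 10, 10, 12.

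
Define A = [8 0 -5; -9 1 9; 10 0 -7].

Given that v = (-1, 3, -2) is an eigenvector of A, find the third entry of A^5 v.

64

First find the eigenvalue: Av = (2, -6, 4) = -2·(-1, 3, -2), so λ = -2.
Then A^5 v = λ^5·v = (-2)^5·(-1, 3, -2) = -32·(-1, 3, -2) = (32, -96, 64).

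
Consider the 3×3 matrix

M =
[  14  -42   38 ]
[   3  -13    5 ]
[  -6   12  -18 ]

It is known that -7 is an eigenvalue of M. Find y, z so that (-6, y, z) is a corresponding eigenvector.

We need (M + 7I)v = 0.
M + 7I = [[21, -42, 38], [3, -6, 5], [-6, 12, -11]].
Row 1: (21)·-6 + (-42)·y + (38)·z = 0
Row 2: (3)·-6 + (-6)·y + (5)·z = 0
Row 3: (-6)·-6 + (12)·y + (-11)·z = 0
Solving gives y = -3, z = 0.
Check: M·(-6, -3, 0) = (42, 21, 0) = -7·(-6, -3, 0).

-3, 0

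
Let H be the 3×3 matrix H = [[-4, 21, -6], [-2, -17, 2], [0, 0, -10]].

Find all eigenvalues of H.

-11, -10, -10

The characteristic polynomial is p(λ) = det(λI - H).
Expanding along the first row, p(λ) = λ^3 + 31λ^2 + 320λ + 1100.
Try λ = -10: p(-10) = 0, so -10 is a root.
Factor out (λ + 10): p(λ) = (λ + 10)·(λ^2 + 21λ + 110).
The quadratic factors as (λ + 11)·(λ + 10).
Eigenvalues: -11, -10, -10.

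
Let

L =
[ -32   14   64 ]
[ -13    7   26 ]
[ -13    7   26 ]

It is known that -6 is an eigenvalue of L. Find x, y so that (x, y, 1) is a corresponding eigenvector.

3, 1

We need (L + 6I)v = 0.
L + 6I = [[-26, 14, 64], [-13, 13, 26], [-13, 7, 32]].
Row 1: (-26)·x + (14)·y + (64)·1 = 0
Row 2: (-13)·x + (13)·y + (26)·1 = 0
Row 3: (-13)·x + (7)·y + (32)·1 = 0
Solving gives x = 3, y = 1.
Check: L·(3, 1, 1) = (-18, -6, -6) = -6·(3, 1, 1).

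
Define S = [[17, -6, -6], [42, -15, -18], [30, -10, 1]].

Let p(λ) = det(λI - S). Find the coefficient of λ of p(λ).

-1

p(λ) = λ^3 - 3λ^2 - λ + 3.
The coefficient of λ is -1.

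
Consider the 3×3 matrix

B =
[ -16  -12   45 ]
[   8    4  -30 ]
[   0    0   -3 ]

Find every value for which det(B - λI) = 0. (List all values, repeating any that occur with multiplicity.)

-8, -4, -3

Compute the characteristic polynomial p(lambda) = det(lambda·I - B).
Expanding along the first row, p(lambda) = lambda^3 + 15·lambda^2 + 68·lambda + 96.
Try lambda = -3: p(-3) = 0, so -3 is a root.
Dividing by (lambda + 3) leaves lambda^2 + 12·lambda + 32.
The quadratic factors as (lambda + 8)·(lambda + 4).
Eigenvalues: -8, -4, -3.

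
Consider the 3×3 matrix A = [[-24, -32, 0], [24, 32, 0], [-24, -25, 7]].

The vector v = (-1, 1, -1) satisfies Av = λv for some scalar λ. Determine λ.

Compute Av: A·(-1, 1, -1) = (-8, 8, -8).
Since Av = λv, compare component 1: -8 = λ·-1, so λ = 8.

8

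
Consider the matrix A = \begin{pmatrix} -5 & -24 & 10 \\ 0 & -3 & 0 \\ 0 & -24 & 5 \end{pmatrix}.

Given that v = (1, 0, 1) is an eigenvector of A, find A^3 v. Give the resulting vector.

(125, 0, 125)

First find the eigenvalue: Av = (5, 0, 5) = 5·(1, 0, 1), so λ = 5.
Then A^3 v = λ^3·v = 5^3·(1, 0, 1) = 125·(1, 0, 1) = (125, 0, 125).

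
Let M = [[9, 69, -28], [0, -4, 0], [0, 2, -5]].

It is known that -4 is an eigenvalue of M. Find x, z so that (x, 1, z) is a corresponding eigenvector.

We need (M + 4I)v = 0.
M + 4I = [[13, 69, -28], [0, 0, 0], [0, 2, -1]].
Row 1: (13)·x + (69)·1 + (-28)·z = 0
Row 2: (0)·x + (0)·1 + (0)·z = 0
Row 3: (0)·x + (2)·1 + (-1)·z = 0
Solving gives x = -1, z = 2.
Check: M·(-1, 1, 2) = (4, -4, -8) = -4·(-1, 1, 2).

-1, 2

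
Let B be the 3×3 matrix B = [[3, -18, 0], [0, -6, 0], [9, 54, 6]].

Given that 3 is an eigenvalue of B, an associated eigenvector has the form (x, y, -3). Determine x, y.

We need (B - 3I)v = 0.
B - 3I = [[0, -18, 0], [0, -9, 0], [9, 54, 3]].
Row 1: (0)·x + (-18)·y + (0)·-3 = 0
Row 2: (0)·x + (-9)·y + (0)·-3 = 0
Row 3: (9)·x + (54)·y + (3)·-3 = 0
Solving gives x = 1, y = 0.
Check: B·(1, 0, -3) = (3, 0, -9) = 3·(1, 0, -3).

1, 0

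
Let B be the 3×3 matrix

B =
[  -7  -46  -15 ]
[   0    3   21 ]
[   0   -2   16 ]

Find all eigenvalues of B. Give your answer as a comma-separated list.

Set up det(rI - B) = 0.
Expanding the 3×3 determinant: p(r) = r^3 - 12r^2 - 43r + 630.
Since p(-7) = 0, r = -7 is a root.
Factor out (r + 7): p(r) = (r + 7)·(r^2 - 19r + 90).
The quadratic factors as (r - 9)·(r - 10).
Eigenvalues: -7, 9, 10.

-7, 9, 10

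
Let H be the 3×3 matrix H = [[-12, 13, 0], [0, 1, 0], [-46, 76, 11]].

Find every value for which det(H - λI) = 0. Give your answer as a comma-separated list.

-12, 1, 11

The characteristic polynomial is p(μ) = det(μI - H).
Expanding along the first row, p(μ) = μ^3 - 133μ + 132.
Rational-root test: μ = 11 gives p(11) = 0.
Factor out (μ - 11): p(μ) = (μ - 11)·(μ^2 + 11μ - 12).
The quadratic factors as (μ + 12)·(μ - 1).
Eigenvalues: -12, 1, 11.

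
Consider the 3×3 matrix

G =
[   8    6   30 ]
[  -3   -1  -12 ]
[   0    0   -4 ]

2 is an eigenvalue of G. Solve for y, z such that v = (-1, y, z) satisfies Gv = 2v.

1, 0

We need (G - 2I)v = 0.
G - 2I = [[6, 6, 30], [-3, -3, -12], [0, 0, -6]].
Row 1: (6)·-1 + (6)·y + (30)·z = 0
Row 2: (-3)·-1 + (-3)·y + (-12)·z = 0
Row 3: (0)·-1 + (0)·y + (-6)·z = 0
Solving gives y = 1, z = 0.
Check: G·(-1, 1, 0) = (-2, 2, 0) = 2·(-1, 1, 0).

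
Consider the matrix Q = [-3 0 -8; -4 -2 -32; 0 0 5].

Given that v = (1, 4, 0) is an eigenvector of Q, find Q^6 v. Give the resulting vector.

First find the eigenvalue: Qv = (-3, -12, 0) = -3·(1, 4, 0), so λ = -3.
Then Q^6 v = λ^6·v = (-3)^6·(1, 4, 0) = 729·(1, 4, 0) = (729, 2916, 0).

(729, 2916, 0)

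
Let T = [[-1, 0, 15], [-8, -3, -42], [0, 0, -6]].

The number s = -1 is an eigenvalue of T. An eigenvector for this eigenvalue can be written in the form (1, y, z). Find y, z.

We need (T + 1I)v = 0.
T + 1I = [[0, 0, 15], [-8, -2, -42], [0, 0, -5]].
Row 1: (0)·1 + (0)·y + (15)·z = 0
Row 2: (-8)·1 + (-2)·y + (-42)·z = 0
Row 3: (0)·1 + (0)·y + (-5)·z = 0
Solving gives y = -4, z = 0.
Check: T·(1, -4, 0) = (-1, 4, 0) = -1·(1, -4, 0).

-4, 0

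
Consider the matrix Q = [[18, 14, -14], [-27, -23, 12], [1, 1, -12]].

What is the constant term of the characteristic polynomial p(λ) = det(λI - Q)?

-440

p(0) = det(0·I − Q) = det(−Q) = (−1)^3·det(Q).
det(Q) = 440, so p(0) = -440.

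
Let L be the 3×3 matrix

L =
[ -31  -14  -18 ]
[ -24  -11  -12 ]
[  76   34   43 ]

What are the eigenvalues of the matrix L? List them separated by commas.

-5, 1, 5

Compute the characteristic polynomial p(s) = det(sI - L).
Cofactor expansion gives p(s) = s^3 - s^2 - 25s + 25.
Try s = 1: p(1) = 0, so 1 is a root.
Factor out (s - 1): p(s) = (s - 1)·(s^2 - 25).
The quadratic factors as (s + 5)·(s - 5).
Eigenvalues: -5, 1, 5.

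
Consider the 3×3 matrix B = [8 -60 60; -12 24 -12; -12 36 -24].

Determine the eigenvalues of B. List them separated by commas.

-12, 8, 12

Compute the characteristic polynomial p(t) = det(tI - B).
Expanding the 3×3 determinant: p(t) = t^3 - 8t^2 - 144t + 1152.
Try t = 12: p(12) = 0, so 12 is a root.
Dividing by (t - 12) leaves t^2 + 4t - 96.
The quadratic factors as (t + 12)·(t - 8).
Eigenvalues: -12, 8, 12.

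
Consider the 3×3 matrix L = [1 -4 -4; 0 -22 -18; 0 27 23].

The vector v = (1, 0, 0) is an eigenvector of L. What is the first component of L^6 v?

1

First find the eigenvalue: Lv = (1, 0, 0) = 1·(1, 0, 0), so λ = 1.
Then L^6 v = λ^6·v = 1^6·(1, 0, 0) = 1·(1, 0, 0) = (1, 0, 0).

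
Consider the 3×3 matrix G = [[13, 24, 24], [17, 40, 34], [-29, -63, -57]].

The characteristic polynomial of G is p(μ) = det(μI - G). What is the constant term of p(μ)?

p(μ) = μ^3 + 4μ^2 - 71μ + 66.
The constant term is 66.

66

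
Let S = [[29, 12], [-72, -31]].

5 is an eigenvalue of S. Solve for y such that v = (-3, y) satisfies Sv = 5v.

We need (S - 5I)v = 0.
S - 5I = [[24, 12], [-72, -36]].
Row 1: (24)·-3 + (12)·y = 0
Row 2: (-72)·-3 + (-36)·y = 0
Solving gives y = 6.
Check: S·(-3, 6) = (-15, 30) = 5·(-3, 6).

6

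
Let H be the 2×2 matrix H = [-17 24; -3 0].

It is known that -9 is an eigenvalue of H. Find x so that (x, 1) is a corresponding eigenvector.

3

We need (H + 9I)v = 0.
H + 9I = [[-8, 24], [-3, 9]].
Row 1: (-8)·x + (24)·1 = 0
Row 2: (-3)·x + (9)·1 = 0
Solving gives x = 3.
Check: H·(3, 1) = (-27, -9) = -9·(3, 1).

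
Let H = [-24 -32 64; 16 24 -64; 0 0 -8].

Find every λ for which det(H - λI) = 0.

-8, -8, 8

Set up det(rI - H) = 0.
Cofactor expansion gives p(r) = r^3 + 8r^2 - 64r - 512.
Rational-root test: r = -8 gives p(-8) = 0.
Dividing by (r + 8) leaves r^2 - 64.
The quadratic factors as (r + 8)·(r - 8).
Eigenvalues: -8, -8, 8.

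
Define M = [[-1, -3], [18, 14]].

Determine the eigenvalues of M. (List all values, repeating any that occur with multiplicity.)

5, 8

det(M - μI) = (-1 - μ)(14 - μ) - (-3)·(18) = μ^2 - 13μ + 40.
This factors as (μ - 5)·(μ - 8) = 0.
Eigenvalues: 5, 8.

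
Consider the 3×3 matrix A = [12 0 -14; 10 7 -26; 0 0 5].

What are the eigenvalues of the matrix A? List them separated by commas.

5, 7, 12

The characteristic polynomial is p(λ) = det(λI - A).
Cofactor expansion gives p(λ) = λ^3 - 24λ^2 + 179λ - 420.
Rational-root test: λ = 7 gives p(7) = 0.
Factor out (λ - 7): p(λ) = (λ - 7)·(λ^2 - 17λ + 60).
The quadratic factors as (λ - 5)·(λ - 12).
Eigenvalues: 5, 7, 12.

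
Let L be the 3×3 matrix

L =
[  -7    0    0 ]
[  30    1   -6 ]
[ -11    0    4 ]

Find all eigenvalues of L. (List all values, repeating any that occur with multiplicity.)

Set up det(λI - L) = 0.
Cofactor expansion gives p(λ) = λ^3 + 2λ^2 - 31λ + 28.
Try λ = -7: p(-7) = 0, so -7 is a root.
Factor out (λ + 7): p(λ) = (λ + 7)·(λ^2 - 5λ + 4).
The quadratic factors as (λ - 1)·(λ - 4).
Eigenvalues: -7, 1, 4.

-7, 1, 4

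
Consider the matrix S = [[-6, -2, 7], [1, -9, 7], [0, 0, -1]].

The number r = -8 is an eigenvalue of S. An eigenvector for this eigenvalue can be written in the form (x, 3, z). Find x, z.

3, 0

We need (S + 8I)v = 0.
S + 8I = [[2, -2, 7], [1, -1, 7], [0, 0, 7]].
Row 1: (2)·x + (-2)·3 + (7)·z = 0
Row 2: (1)·x + (-1)·3 + (7)·z = 0
Row 3: (0)·x + (0)·3 + (7)·z = 0
Solving gives x = 3, z = 0.
Check: S·(3, 3, 0) = (-24, -24, 0) = -8·(3, 3, 0).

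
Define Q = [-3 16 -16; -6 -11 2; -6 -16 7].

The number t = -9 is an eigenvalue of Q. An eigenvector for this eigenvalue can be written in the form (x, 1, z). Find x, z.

0, 1

We need (Q + 9I)v = 0.
Q + 9I = [[6, 16, -16], [-6, -2, 2], [-6, -16, 16]].
Row 1: (6)·x + (16)·1 + (-16)·z = 0
Row 2: (-6)·x + (-2)·1 + (2)·z = 0
Row 3: (-6)·x + (-16)·1 + (16)·z = 0
Solving gives x = 0, z = 1.
Check: Q·(0, 1, 1) = (0, -9, -9) = -9·(0, 1, 1).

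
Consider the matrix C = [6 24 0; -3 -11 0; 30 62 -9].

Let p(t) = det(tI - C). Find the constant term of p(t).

54

p(t) = t^3 + 14t^2 + 51t + 54.
The constant term is 54.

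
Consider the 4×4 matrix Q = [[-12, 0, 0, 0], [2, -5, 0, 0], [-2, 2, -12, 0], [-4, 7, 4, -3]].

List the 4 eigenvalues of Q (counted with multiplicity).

-12, -12, -5, -3

Q is lower triangular, so its eigenvalues are the diagonal entries.
Diagonal: -12, -5, -12, -3.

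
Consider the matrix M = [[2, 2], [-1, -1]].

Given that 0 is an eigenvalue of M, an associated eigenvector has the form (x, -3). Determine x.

We need (M)v = 0.
M = [[2, 2], [-1, -1]].
Row 1: (2)·x + (2)·-3 = 0
Row 2: (-1)·x + (-1)·-3 = 0
Solving gives x = 3.
Check: M·(3, -3) = (0, 0) = 0·(3, -3).

3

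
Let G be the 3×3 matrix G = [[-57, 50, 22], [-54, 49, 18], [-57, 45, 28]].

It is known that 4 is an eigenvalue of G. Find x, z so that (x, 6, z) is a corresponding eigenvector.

We need (G - 4I)v = 0.
G - 4I = [[-61, 50, 22], [-54, 45, 18], [-57, 45, 24]].
Row 1: (-61)·x + (50)·6 + (22)·z = 0
Row 2: (-54)·x + (45)·6 + (18)·z = 0
Row 3: (-57)·x + (45)·6 + (24)·z = 0
Solving gives x = 6, z = 3.
Check: G·(6, 6, 3) = (24, 24, 12) = 4·(6, 6, 3).

6, 3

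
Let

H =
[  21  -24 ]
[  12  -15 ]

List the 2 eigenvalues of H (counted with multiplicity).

det(H - μI) = (21 - μ)(-15 - μ) - (-24)·(12) = μ^2 - 6μ - 27.
This factors as (μ + 3)·(μ - 9) = 0.
Eigenvalues: -3, 9.

-3, 9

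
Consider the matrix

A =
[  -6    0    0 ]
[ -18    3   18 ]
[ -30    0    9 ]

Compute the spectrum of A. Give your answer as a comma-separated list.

-6, 3, 9

The characteristic polynomial is p(r) = det(rI - A).
Cofactor expansion gives p(r) = r^3 - 6r^2 - 45r + 162.
Rational-root test: r = 9 gives p(9) = 0.
Factor out (r - 9): p(r) = (r - 9)·(r^2 + 3r - 18).
The quadratic factors as (r + 6)·(r - 3).
Eigenvalues: -6, 3, 9.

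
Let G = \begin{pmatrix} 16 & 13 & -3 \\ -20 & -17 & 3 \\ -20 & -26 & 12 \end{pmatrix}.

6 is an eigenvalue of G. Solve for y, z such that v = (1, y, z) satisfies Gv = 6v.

We need (G - 6I)v = 0.
G - 6I = [[10, 13, -3], [-20, -23, 3], [-20, -26, 6]].
Row 1: (10)·1 + (13)·y + (-3)·z = 0
Row 2: (-20)·1 + (-23)·y + (3)·z = 0
Row 3: (-20)·1 + (-26)·y + (6)·z = 0
Solving gives y = -1, z = -1.
Check: G·(1, -1, -1) = (6, -6, -6) = 6·(1, -1, -1).

-1, -1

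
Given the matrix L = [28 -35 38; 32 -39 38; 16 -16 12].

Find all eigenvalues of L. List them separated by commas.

-7, -4, 12

Compute the characteristic polynomial p(μ) = det(μI - L).
Expanding the 3×3 determinant: p(μ) = μ^3 - μ^2 - 104μ - 336.
Rational-root test: μ = 12 gives p(12) = 0.
Dividing by (μ - 12) leaves μ^2 + 11μ + 28.
The quadratic factors as (μ + 7)·(μ + 4).
Eigenvalues: -7, -4, 12.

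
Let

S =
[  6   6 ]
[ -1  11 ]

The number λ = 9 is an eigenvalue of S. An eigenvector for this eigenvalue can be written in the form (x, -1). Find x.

We need (S - 9I)v = 0.
S - 9I = [[-3, 6], [-1, 2]].
Row 1: (-3)·x + (6)·-1 = 0
Row 2: (-1)·x + (2)·-1 = 0
Solving gives x = -2.
Check: S·(-2, -1) = (-18, -9) = 9·(-2, -1).

-2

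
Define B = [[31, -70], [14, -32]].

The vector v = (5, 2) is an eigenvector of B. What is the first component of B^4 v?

First find the eigenvalue: Bv = (15, 6) = 3·(5, 2), so λ = 3.
Then B^4 v = λ^4·v = 3^4·(5, 2) = 81·(5, 2) = (405, 162).

405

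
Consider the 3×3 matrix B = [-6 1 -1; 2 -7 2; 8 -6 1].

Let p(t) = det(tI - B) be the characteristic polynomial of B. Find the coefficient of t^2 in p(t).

12

The coefficient of t^2 of det(tI - B) is −trace(B).
trace(B) = (-6) + (-7) + (1) = -12, so the coefficient is 12.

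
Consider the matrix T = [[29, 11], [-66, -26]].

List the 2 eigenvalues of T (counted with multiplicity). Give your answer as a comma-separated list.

det(T - λI) = (29 - λ)(-26 - λ) - (11)·(-66) = λ^2 - 3λ - 28.
This factors as (λ + 4)·(λ - 7) = 0.
Eigenvalues: -4, 7.

-4, 7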